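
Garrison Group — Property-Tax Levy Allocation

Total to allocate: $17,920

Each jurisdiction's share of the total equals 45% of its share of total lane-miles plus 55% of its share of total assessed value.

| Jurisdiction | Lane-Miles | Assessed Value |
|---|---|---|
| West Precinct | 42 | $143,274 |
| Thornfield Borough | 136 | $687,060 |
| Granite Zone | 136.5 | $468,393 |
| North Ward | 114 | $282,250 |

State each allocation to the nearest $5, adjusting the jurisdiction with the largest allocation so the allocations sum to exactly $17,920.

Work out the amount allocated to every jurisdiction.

West Precinct: $1,685 | Thornfield Borough: $6,840 | Granite Zone: $5,490 | North Ward: $3,905

Totals — lane-miles 428.5, assessed value 1,580,977.
Combined weights (45% lane-miles + 55% assessed value): West Precinct 0.0940; Thornfield Borough 0.3818; Granite Zone 0.3063; North Ward 0.2179.
Proportional shares: West Precinct 1,683.59; Thornfield Borough 6,842.62; Granite Zone 5,488.83; North Ward 3,904.96.
Rounded to nearest $5: West Precinct $1,685; Thornfield Borough $6,845; Granite Zone $5,490; North Ward $3,905. Sum = $17,925.
Difference $17,920 − $17,925 = −$5 applied to largest allocation (Thornfield Borough): Thornfield Borough becomes $6,840.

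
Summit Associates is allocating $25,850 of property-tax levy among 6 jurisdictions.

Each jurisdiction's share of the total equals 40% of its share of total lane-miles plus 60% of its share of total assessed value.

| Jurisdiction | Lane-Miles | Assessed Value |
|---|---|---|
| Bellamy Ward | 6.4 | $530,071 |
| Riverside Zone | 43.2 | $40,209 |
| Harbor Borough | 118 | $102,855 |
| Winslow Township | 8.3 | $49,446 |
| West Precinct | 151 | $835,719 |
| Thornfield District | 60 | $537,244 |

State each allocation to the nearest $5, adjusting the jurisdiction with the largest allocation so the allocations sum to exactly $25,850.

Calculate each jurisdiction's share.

Totals — lane-miles 386.9, assessed value 2,095,544.
Blended shares (40% lane-miles + 60% assessed value): Bellamy Ward 0.1584; Riverside Zone 0.0562; Harbor Borough 0.1514; Winslow Township 0.0227; West Precinct 0.3954; Thornfield District 0.2159.
Raw shares: Bellamy Ward 4,094.32; Riverside Zone 1,452.13; Harbor Borough 3,914.85; Winslow Township 587.79; West Precinct 10,221.02; Thornfield District 5,579.88.
Rounded to nearest $5: Bellamy Ward $4,095; Riverside Zone $1,450; Harbor Borough $3,915; Winslow Township $590; West Precinct $10,220; Thornfield District $5,580. Sum = $25,850.
Rounded total matches; no reconciliation needed.

Bellamy Ward: $4,095; Riverside Zone: $1,450; Harbor Borough: $3,915; Winslow Township: $590; West Precinct: $10,220; Thornfield District: $5,580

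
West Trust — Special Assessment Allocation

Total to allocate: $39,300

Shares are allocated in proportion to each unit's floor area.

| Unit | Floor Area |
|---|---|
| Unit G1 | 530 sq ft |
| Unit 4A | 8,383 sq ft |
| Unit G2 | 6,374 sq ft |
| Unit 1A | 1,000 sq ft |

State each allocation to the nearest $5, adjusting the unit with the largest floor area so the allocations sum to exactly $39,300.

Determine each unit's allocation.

Unit G1: $1,280; Unit 4A: $20,225; Unit G2: $15,380; Unit 1A: $2,415

Floor area total: 530 + 8,383 + 6,374 + 1,000 = 16,287.
Raw shares: Unit G1 1,278.87; Unit 4A 20,227.91; Unit G2 15,380.25; Unit 1A 2,412.97.
Rounded to nearest $5: Unit G1 $1,280; Unit 4A $20,230; Unit G2 $15,380; Unit 1A $2,415. Sum = $39,305.
Difference $39,300 − $39,305 = −$5 applied to largest floor area (Unit 4A): Unit 4A becomes $20,225.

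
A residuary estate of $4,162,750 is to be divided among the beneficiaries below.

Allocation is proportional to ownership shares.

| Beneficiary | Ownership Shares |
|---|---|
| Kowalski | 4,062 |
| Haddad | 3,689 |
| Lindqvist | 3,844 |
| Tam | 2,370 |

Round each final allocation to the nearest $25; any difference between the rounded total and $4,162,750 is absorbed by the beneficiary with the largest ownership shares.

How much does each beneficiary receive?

Ownership shares total: 4,062 + 3,689 + 3,844 + 2,370 = 13,965.
Raw shares: Kowalski 1,210,819.23; Haddad 1,099,633.71; Lindqvist 1,145,836.81; Tam 706,460.26.
At nearest $25: Kowalski $1,210,825; Haddad $1,099,625; Lindqvist $1,145,825; Tam $706,450. Sum = $4,162,725.
Difference $4,162,750 − $4,162,725 = +$25 applied to largest ownership shares (Kowalski): Kowalski becomes $1,210,850.

Kowalski: $1,210,850; Haddad: $1,099,625; Lindqvist: $1,145,825; Tam: $706,450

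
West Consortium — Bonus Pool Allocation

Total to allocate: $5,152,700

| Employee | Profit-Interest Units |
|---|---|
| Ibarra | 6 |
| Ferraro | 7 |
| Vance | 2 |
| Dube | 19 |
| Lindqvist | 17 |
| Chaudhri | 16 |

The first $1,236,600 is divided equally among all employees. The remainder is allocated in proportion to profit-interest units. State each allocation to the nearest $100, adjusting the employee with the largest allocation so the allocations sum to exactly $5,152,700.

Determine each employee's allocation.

Equal tier: $1,236,600 ÷ 6 = $206,100 apiece.
Remainder $3,916,100 by profit-interest units (total 67): Ibarra 350,695.52 → $350,700; Ferraro 409,144.78 → $409,100; Vance 116,898.51 → $116,900; Dube 1,110,535.82 → $1,110,500; Lindqvist 993,637.31 → $993,600; Chaudhri 935,188.06 → $935,200.
Rounding difference +$100 on remainder applied to Dube.
Totals: Ibarra $206,100 + $350,700 = $556,800; Ferraro $206,100 + $409,100 = $615,200; Vance $206,100 + $116,900 = $323,000; Dube $206,100 + $1,110,600 = $1,316,700; Lindqvist $206,100 + $993,600 = $1,199,700; Chaudhri $206,100 + $935,200 = $1,141,300.

Ibarra: $556,800 · Ferraro: $615,200 · Vance: $323,000 · Dube: $1,316,700 · Lindqvist: $1,199,700 · Chaudhri: $1,141,300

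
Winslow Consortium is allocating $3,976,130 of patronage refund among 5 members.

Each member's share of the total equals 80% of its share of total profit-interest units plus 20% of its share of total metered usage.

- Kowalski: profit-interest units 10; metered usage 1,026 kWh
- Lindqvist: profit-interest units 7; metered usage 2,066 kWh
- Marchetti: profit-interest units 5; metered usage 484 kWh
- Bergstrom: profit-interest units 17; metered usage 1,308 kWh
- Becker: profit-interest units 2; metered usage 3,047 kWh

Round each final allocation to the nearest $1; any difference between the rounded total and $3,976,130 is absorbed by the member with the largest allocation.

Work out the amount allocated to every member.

Kowalski: $878,705 · Lindqvist: $750,235 · Marchetti: $436,445 · Bergstrom: $1,450,062 · Becker: $460,683

Totals — profit-interest units 41, metered usage 7,931.
Combined weights (80% profit-interest units + 20% metered usage): Kowalski 0.2210; Lindqvist 0.1887; Marchetti 0.1098; Bergstrom 0.3647; Becker 0.1159.
Unrounded shares: Kowalski 878,705.28; Lindqvist 750,234.99; Marchetti 436,444.86; Bergstrom 1,450,062.04; Becker 460,682.83.
After rounding ($1): Kowalski $878,705; Lindqvist $750,235; Marchetti $436,445; Bergstrom $1,450,062; Becker $460,683. Sum = $3,976,130.
No rounding difference to absorb.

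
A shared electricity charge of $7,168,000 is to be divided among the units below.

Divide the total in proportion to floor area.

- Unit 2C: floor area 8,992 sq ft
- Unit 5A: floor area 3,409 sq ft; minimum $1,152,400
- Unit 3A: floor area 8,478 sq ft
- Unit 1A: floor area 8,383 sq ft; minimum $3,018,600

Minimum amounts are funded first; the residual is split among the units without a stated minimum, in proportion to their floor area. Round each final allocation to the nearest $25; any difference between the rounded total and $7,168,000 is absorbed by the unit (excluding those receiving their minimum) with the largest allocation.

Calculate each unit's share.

Unit 2C: $1,542,600 · Unit 5A: $1,152,400 · Unit 3A: $1,454,400 · Unit 1A: $3,018,600

Minimums first: Unit 5A $1,152,400; Unit 1A $3,018,600. Residual $2,997,000.
Residual split over remaining floor area 17,470: Unit 2C 1,542,588.67 → $1,542,600; Unit 3A 1,454,411.33 → $1,454,400.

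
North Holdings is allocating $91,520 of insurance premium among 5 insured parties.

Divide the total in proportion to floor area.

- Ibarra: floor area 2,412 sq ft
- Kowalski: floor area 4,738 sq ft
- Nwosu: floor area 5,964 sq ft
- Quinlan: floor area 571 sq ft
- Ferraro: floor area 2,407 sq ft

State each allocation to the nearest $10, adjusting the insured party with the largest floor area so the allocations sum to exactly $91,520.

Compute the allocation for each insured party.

Total floor area = 16,092.
Unrounded shares: Ibarra 2,412/16,092 × $91,520 = 13,717.76; Kowalski 4,738/16,092 × $91,520 = 26,946.42; Nwosu 5,964/16,092 × $91,520 = 33,919.05; Quinlan 571/16,092 × $91,520 = 3,247.45; Ferraro 2,407/16,092 × $91,520 = 13,689.33.
At nearest $10: Ibarra $13,720; Kowalski $26,950; Nwosu $33,920; Quinlan $3,250; Ferraro $13,690. Sum = $91,530.
Difference $91,520 − $91,530 = −$10 applied to largest floor area (Nwosu): Nwosu becomes $33,910.

Ibarra: $13,720; Kowalski: $26,950; Nwosu: $33,910; Quinlan: $3,250; Ferraro: $13,690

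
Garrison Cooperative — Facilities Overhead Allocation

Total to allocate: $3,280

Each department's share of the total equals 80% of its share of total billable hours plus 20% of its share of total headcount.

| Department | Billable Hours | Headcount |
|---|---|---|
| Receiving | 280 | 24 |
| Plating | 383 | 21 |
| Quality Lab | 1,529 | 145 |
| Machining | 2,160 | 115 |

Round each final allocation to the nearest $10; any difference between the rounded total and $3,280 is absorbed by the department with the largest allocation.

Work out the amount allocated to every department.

Receiving: $220 · Plating: $280 · Quality Lab: $1,230 · Machining: $1,550

Billable hours total 4,352; headcount total 305.
Blended shares (80% billable hours + 20% headcount): Receiving 0.0672; Plating 0.0842; Quality Lab 0.3761; Machining 0.4725.
Raw shares: Receiving 220.44; Plating 276.09; Quality Lab 1,233.77; Machining 1,549.70.
After rounding ($10): Receiving $220; Plating $280; Quality Lab $1,230; Machining $1,550. Sum = $3,280.
Rounded total matches; no reconciliation needed.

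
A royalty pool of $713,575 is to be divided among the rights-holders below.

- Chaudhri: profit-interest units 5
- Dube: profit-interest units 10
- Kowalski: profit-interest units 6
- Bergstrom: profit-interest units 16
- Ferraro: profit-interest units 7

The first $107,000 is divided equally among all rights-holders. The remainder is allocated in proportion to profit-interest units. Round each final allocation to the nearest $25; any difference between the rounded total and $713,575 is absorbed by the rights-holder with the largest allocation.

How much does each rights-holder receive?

First tranche $107,000 split equally: $21,400 each.
Remainder $606,575 by profit-interest units (total 44): Chaudhri 68,928.98 → $68,925; Dube 137,857.95 → $137,850; Kowalski 82,714.77 → $82,725; Bergstrom 220,572.73 → $220,575; Ferraro 96,500.57 → $96,500.
Totals: Chaudhri $21,400 + $68,925 = $90,325; Dube $21,400 + $137,850 = $159,250; Kowalski $21,400 + $82,725 = $104,125; Bergstrom $21,400 + $220,575 = $241,975; Ferraro $21,400 + $96,500 = $117,900.

Chaudhri: $90,325 | Dube: $159,250 | Kowalski: $104,125 | Bergstrom: $241,975 | Ferraro: $117,900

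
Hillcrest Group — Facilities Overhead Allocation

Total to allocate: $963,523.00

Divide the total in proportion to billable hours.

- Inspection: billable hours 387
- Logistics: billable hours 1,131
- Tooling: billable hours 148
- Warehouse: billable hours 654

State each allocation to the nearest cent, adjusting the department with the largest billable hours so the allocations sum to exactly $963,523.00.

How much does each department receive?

Inspection: $160,725.60 | Logistics: $469,717.47 | Tooling: $61,466.12 | Warehouse: $271,613.81

Billable hours total: 387 + 1,131 + 148 + 654 = 2,320.
Raw shares: Inspection 160,725.6039; Logistics 469,717.4625; Tooling 61,466.1224; Warehouse 271,613.8112.
After rounding (cent): Inspection $160,725.60; Logistics $469,717.46; Tooling $61,466.12; Warehouse $271,613.81. Sum = $963,522.99.
Difference $963,523.00 − $963,522.99 = +$0.01 applied to largest billable hours (Logistics): Logistics becomes $469,717.47.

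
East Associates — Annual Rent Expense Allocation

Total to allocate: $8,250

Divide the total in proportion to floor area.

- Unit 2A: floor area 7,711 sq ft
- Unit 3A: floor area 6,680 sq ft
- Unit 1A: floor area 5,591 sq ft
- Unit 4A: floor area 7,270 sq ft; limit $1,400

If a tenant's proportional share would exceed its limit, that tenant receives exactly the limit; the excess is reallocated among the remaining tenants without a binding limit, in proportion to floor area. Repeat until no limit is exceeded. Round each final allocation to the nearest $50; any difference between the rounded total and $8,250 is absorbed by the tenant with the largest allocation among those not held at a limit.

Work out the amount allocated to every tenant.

Sum of floor area: 27,252.
Pro-rata shares before constraints: Unit 2A 2,334.35; Unit 3A 2,022.24; Unit 1A 1,692.56; Unit 4A 2,200.85.
Held at cap: Unit 4A ($1,400); balance $6,850 reallocated over remaining floor area 19,982.
Remaining shares: Unit 2A 2,643.40 → $2,650; Unit 3A 2,289.96 → $2,300; Unit 1A 1,916.64 → $1,900.

Unit 2A: $2,650 | Unit 3A: $2,300 | Unit 1A: $1,900 | Unit 4A: $1,400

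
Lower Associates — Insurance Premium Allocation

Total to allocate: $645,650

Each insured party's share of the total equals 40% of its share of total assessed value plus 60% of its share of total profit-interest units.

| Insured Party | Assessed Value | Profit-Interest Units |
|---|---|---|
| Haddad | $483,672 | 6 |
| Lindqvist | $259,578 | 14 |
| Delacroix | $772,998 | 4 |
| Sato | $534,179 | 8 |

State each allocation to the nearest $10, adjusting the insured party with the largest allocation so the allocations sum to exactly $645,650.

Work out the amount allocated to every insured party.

Assessed value total 2,050,427; profit-interest units total 32.
Combined weights (40% assessed value + 60% profit-interest units): Haddad 0.2069; Lindqvist 0.3131; Delacroix 0.2258; Sato 0.2542.
Raw shares: Haddad 133,556.17; Lindqvist 202,178.08; Delacroix 145,786.14; Sato 164,129.62.
After rounding ($10): Haddad $133,560; Lindqvist $202,180; Delacroix $145,790; Sato $164,130. Sum = $645,660.
Difference $645,650 − $645,660 = −$10 applied to largest allocation (Lindqvist): Lindqvist becomes $202,170.

Haddad: $133,560 | Lindqvist: $202,170 | Delacroix: $145,790 | Sato: $164,130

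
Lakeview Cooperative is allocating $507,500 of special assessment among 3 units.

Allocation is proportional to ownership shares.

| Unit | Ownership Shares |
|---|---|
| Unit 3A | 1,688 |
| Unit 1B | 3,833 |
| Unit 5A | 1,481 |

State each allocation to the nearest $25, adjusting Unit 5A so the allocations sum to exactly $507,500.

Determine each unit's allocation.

Unit 3A: $122,350; Unit 1B: $277,825; Unit 5A: $107,325

Ownership shares total: 7,002.
Pro-rata amounts: Unit 3A 1,688/7,002 × $507,500 = 122,345.04; Unit 1B 3,833/7,002 × $507,500 = 277,813.12; Unit 5A 1,481/7,002 × $507,500 = 107,341.83.
After rounding ($25): Unit 3A $122,350; Unit 1B $277,825; Unit 5A $107,350. Sum = $507,525.
Difference $507,500 − $507,525 = −$25 applied to Unit 5A: Unit 5A becomes $107,325.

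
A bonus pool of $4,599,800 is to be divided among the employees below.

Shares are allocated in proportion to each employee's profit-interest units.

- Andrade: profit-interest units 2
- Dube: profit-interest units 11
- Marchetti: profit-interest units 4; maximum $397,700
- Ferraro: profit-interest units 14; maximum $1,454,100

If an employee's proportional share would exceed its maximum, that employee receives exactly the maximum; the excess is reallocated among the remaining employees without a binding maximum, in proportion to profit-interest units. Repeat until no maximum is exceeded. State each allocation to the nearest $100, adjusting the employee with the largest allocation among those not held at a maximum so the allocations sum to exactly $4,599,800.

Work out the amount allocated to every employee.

Andrade: $422,800 | Dube: $2,325,200 | Marchetti: $397,700 | Ferraro: $1,454,100

Total profit-interest units = 31.
Proportional shares (ignoring caps): Andrade 296,761.29; Dube 1,632,187.10; Marchetti 593,522.58; Ferraro 2,077,329.03.
Capped: Marchetti ($397,700), Ferraro ($1,454,100); residual $2,748,000 reallocated over remaining profit-interest units 13.
Shares after redistribution: Andrade 422,769.23 → $422,800; Dube 2,325,230.77 → $2,325,200.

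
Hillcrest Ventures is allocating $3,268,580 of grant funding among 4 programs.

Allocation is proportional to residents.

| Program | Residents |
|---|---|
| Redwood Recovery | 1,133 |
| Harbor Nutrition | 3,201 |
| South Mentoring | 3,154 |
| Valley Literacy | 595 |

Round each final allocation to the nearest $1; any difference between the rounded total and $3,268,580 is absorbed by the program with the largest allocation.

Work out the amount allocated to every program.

Combined residents = 8,083.
Proportional shares: Redwood Recovery 1,133/8,083 × $3,268,580 = 458,159.24; Harbor Nutrition 3,201/8,083 × $3,268,580 = 1,294,411.06; South Mentoring 3,154/8,083 × $3,268,580 = 1,275,405.33; Valley Literacy 595/8,083 × $3,268,580 = 240,604.37.
Rounded to nearest $1: Redwood Recovery $458,159; Harbor Nutrition $1,294,411; South Mentoring $1,275,405; Valley Literacy $240,604. Sum = $3,268,579.
Difference $3,268,580 − $3,268,579 = +$1 applied to largest allocation (Harbor Nutrition): Harbor Nutrition becomes $1,294,412.

Redwood Recovery: $458,159 | Harbor Nutrition: $1,294,412 | South Mentoring: $1,275,405 | Valley Literacy: $240,604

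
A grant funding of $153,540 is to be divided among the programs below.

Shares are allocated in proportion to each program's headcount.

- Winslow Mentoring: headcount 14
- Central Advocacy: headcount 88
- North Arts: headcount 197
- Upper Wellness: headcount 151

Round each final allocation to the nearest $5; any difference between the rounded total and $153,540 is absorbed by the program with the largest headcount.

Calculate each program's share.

Winslow Mentoring: $4,775 | Central Advocacy: $30,025 | North Arts: $67,220 | Upper Wellness: $51,520

Total headcount = 14 + 88 + 197 + 151 = 450.
Pro-rata amounts: Winslow Mentoring 4,776.80; Central Advocacy 30,025.60; North Arts 67,216.40; Upper Wellness 51,521.20.
At nearest $5: Winslow Mentoring $4,775; Central Advocacy $30,025; North Arts $67,215; Upper Wellness $51,520. Sum = $153,535.
Difference $153,540 − $153,535 = +$5 applied to largest headcount (North Arts): North Arts becomes $67,220.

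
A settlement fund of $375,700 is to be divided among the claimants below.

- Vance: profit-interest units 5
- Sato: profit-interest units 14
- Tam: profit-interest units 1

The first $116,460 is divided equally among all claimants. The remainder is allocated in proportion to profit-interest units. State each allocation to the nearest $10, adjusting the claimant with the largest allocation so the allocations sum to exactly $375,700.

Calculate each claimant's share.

Vance: $103,630; Sato: $220,290; Tam: $51,780

Equal tier: $116,460 ÷ 3 = $38,820 apiece.
Remainder $259,240 by profit-interest units (total 20): Vance 64,810.00 → $64,810; Sato 181,468.00 → $181,470; Tam 12,962.00 → $12,960.
Totals: Vance $38,820 + $64,810 = $103,630; Sato $38,820 + $181,470 = $220,290; Tam $38,820 + $12,960 = $51,780.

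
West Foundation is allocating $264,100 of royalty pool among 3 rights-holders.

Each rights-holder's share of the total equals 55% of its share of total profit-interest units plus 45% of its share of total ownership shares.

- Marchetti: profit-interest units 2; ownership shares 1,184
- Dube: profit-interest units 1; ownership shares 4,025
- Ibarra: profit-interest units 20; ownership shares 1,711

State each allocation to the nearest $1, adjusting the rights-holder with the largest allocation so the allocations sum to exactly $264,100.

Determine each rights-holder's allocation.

Profit-interest units total 23; ownership shares total 6,920.
Blended shares (55% profit-interest units + 45% ownership shares): Marchetti 0.1248; Dube 0.2857; Ibarra 0.5895.
Proportional shares: Marchetti 32,965.04; Dube 75,441.32; Ibarra 155,693.64.
Rounded to nearest $1: Marchetti $32,965; Dube $75,441; Ibarra $155,694. Sum = $264,100.
Sum already equals the total — no adjustment.

Marchetti: $32,965 · Dube: $75,441 · Ibarra: $155,694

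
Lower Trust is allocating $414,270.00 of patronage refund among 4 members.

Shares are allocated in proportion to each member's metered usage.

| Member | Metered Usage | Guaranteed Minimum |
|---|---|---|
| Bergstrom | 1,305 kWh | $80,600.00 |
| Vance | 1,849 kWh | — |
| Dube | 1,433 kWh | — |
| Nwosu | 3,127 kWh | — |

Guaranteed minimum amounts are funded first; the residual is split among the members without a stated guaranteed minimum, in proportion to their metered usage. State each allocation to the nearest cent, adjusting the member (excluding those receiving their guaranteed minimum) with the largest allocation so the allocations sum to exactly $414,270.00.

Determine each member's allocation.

Minimums first: Bergstrom $80,600.00. Remaining pool $333,670.00.
Remaining pool split over remaining metered usage 6,409: Vance 96,263.9772 → $96,263.98; Dube 74,605.8839 → $74,605.88; Nwosu 162,800.1389 → $162,800.14.

Bergstrom: $80,600.00; Vance: $96,263.98; Dube: $74,605.88; Nwosu: $162,800.14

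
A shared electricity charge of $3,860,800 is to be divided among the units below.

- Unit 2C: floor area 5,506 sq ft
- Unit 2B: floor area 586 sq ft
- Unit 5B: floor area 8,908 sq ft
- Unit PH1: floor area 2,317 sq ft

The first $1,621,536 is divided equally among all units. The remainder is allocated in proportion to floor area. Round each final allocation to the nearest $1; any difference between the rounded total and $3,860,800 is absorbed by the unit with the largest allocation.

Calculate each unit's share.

Unit 2C: $1,117,366 | Unit 2B: $481,160 | Unit 5B: $1,557,278 | Unit PH1: $704,996

$1,621,536 shared equally gives $405,384 per unit.
Remainder $2,239,264 by floor area (total 17,317): Unit 2C 711,981.73 → $711,982; Unit 2B 75,775.75 → $75,776; Unit 5B 1,151,894.88 → $1,151,895; Unit PH1 299,611.64 → $299,612.
Rounding difference −$1 on remainder applied to Unit 5B.
Totals: Unit 2C $405,384 + $711,982 = $1,117,366; Unit 2B $405,384 + $75,776 = $481,160; Unit 5B $405,384 + $1,151,894 = $1,557,278; Unit PH1 $405,384 + $299,612 = $704,996.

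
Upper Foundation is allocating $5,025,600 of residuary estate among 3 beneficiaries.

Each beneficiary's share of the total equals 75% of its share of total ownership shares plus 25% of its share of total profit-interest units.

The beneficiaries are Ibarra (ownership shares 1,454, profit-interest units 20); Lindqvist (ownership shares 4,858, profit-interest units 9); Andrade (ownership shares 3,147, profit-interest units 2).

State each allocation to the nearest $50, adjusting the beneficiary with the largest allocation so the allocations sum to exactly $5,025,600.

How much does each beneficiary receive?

Ibarra: $1,389,950 · Lindqvist: $2,300,600 · Andrade: $1,335,050

Totals — ownership shares 9,459, profit-interest units 31.
Blended shares (75% ownership shares + 25% profit-interest units): Ibarra 0.2766; Lindqvist 0.4578; Andrade 0.2657.
Unrounded shares: Ibarra 1,389,967.13; Lindqvist 2,300,565.67; Andrade 1,335,067.20.
After rounding ($50): Ibarra $1,389,950; Lindqvist $2,300,550; Andrade $1,335,050. Sum = $5,025,550.
Difference $5,025,600 − $5,025,550 = +$50 applied to largest allocation (Lindqvist): Lindqvist becomes $2,300,600.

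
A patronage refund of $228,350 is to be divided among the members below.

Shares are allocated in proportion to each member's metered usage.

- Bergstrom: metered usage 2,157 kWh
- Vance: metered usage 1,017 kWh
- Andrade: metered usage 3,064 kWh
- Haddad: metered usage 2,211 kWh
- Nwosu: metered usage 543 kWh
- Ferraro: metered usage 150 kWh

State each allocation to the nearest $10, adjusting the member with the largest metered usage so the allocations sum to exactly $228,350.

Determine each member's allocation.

Metered usage total: 2,157 + 1,017 + 3,064 + 2,211 + 543 + 150 = 9,142.
Raw shares: Bergstrom 53,877.81; Vance 25,402.75; Andrade 76,532.97; Haddad 55,226.63; Nwosu 13,563.12; Ferraro 3,746.72.
After rounding ($10): Bergstrom $53,880; Vance $25,400; Andrade $76,530; Haddad $55,230; Nwosu $13,560; Ferraro $3,750. Sum = $228,350.
Rounded total matches; no reconciliation needed.

Bergstrom: $53,880 · Vance: $25,400 · Andrade: $76,530 · Haddad: $55,230 · Nwosu: $13,560 · Ferraro: $3,750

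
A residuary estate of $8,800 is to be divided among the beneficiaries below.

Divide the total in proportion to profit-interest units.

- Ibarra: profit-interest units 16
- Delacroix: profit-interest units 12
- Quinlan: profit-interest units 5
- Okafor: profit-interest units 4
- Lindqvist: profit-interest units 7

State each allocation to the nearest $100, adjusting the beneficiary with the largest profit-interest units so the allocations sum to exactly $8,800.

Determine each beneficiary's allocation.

Total profit-interest units = 16 + 12 + 5 + 4 + 7 = 44.
Pro-rata amounts: Ibarra 3,200.00; Delacroix 2,400.00; Quinlan 1,000.00; Okafor 800.00; Lindqvist 1,400.00.
Rounded to nearest $100: Ibarra $3,200; Delacroix $2,400; Quinlan $1,000; Okafor $800; Lindqvist $1,400. Sum = $8,800.
Rounded total matches; no reconciliation needed.

Ibarra: $3,200; Delacroix: $2,400; Quinlan: $1,000; Okafor: $800; Lindqvist: $1,400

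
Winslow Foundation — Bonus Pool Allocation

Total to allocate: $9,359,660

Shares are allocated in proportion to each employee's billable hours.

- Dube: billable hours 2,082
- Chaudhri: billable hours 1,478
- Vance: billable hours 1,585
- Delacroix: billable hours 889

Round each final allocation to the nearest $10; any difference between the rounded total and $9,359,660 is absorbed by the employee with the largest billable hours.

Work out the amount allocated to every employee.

Billable hours total: 2,082 + 1,478 + 1,585 + 889 = 6,034.
Raw shares: Dube 3,229,501.51; Chaudhri 2,292,604.82; Vance 2,458,578.24; Delacroix 1,378,975.43.
At nearest $10: Dube $3,229,500; Chaudhri $2,292,600; Vance $2,458,580; Delacroix $1,378,980. Sum = $9,359,660.
No rounding difference to absorb.

Dube: $3,229,500 · Chaudhri: $2,292,600 · Vance: $2,458,580 · Delacroix: $1,378,980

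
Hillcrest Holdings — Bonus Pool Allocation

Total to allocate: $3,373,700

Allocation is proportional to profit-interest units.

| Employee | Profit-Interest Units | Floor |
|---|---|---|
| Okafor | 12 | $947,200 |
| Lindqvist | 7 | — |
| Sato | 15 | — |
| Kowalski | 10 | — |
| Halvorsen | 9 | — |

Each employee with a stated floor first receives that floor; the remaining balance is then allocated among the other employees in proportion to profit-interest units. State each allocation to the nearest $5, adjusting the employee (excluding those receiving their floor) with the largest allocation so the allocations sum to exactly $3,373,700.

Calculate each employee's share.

Minimums first: Okafor $947,200. Remaining pool $2,426,500.
Remaining pool split over remaining profit-interest units 41: Lindqvist 414,280.49 → $414,280; Sato 887,743.90 → $887,745; Kowalski 591,829.27 → $591,830; Halvorsen 532,646.34 → $532,645.

Okafor: $947,200 | Lindqvist: $414,280 | Sato: $887,745 | Kowalski: $591,830 | Halvorsen: $532,645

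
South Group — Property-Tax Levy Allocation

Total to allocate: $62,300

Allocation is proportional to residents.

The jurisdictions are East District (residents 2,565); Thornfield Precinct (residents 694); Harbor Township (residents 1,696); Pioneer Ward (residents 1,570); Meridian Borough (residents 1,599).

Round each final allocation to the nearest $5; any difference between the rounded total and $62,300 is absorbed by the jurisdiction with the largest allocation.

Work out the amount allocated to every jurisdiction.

Sum of residents: 8,124.
Raw shares: East District 2,565/8,124 × $62,300 = 19,670.05; Thornfield Precinct 694/8,124 × $62,300 = 5,322.03; Harbor Township 1,696/8,124 × $62,300 = 13,006.01; Pioneer Ward 1,570/8,124 × $62,300 = 12,039.76; Meridian Borough 1,599/8,124 × $62,300 = 12,262.15.
Rounded to nearest $5: East District $19,670; Thornfield Precinct $5,320; Harbor Township $13,005; Pioneer Ward $12,040; Meridian Borough $12,260. Sum = $62,295.
Difference $62,300 − $62,295 = +$5 applied to largest allocation (East District): East District becomes $19,675.

East District: $19,675 · Thornfield Precinct: $5,320 · Harbor Township: $13,005 · Pioneer Ward: $12,040 · Meridian Borough: $12,260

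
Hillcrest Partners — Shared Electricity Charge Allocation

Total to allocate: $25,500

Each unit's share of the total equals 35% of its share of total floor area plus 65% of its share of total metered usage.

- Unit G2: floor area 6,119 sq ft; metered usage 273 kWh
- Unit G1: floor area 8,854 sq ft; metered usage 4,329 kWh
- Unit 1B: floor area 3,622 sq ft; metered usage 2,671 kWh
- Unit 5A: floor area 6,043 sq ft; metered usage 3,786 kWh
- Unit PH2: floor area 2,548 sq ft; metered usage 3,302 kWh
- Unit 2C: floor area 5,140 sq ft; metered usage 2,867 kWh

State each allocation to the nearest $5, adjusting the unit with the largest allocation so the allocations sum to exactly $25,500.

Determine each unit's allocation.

Totals — floor area 32,326, metered usage 17,228.
Combined weights (35% floor area + 65% metered usage): Unit G2 0.0766; Unit G1 0.2592; Unit 1B 0.1400; Unit 5A 0.2083; Unit PH2 0.1522; Unit 2C 0.1638.
Unrounded shares: Unit G2 1,952.07; Unit G1 6,609.45; Unit 1B 3,569.77; Unit 5A 5,310.93; Unit PH2 3,880.33; Unit 2C 4,177.45.
At nearest $5: Unit G2 $1,950; Unit G1 $6,610; Unit 1B $3,570; Unit 5A $5,310; Unit PH2 $3,880; Unit 2C $4,175. Sum = $25,495.
Difference $25,500 − $25,495 = +$5 applied to largest allocation (Unit G1): Unit G1 becomes $6,615.

Unit G2: $1,950 · Unit G1: $6,615 · Unit 1B: $3,570 · Unit 5A: $5,310 · Unit PH2: $3,880 · Unit 2C: $4,175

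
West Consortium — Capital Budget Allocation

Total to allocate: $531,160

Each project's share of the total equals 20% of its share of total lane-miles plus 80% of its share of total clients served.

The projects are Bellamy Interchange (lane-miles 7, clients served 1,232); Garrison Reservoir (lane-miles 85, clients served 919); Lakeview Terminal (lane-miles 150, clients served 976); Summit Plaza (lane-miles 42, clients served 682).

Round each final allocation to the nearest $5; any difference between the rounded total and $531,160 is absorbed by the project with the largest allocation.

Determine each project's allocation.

Bellamy Interchange: $140,060; Garrison Reservoir: $134,315; Lakeview Terminal: $164,990; Summit Plaza: $91,795

Totals — lane-miles 284, clients served 3,809.
Composite weights (20% lane-miles + 80% clients served): Bellamy Interchange 0.2637; Garrison Reservoir 0.2529; Lakeview Terminal 0.3106; Summit Plaza 0.1728.
Proportional shares: Bellamy Interchange 140,059.01; Garrison Reservoir 134,317.45; Lakeview Terminal 164,989.98; Summit Plaza 91,793.56.
Rounded to nearest $5: Bellamy Interchange $140,060; Garrison Reservoir $134,315; Lakeview Terminal $164,990; Summit Plaza $91,795. Sum = $531,160.
Rounded total matches; no reconciliation needed.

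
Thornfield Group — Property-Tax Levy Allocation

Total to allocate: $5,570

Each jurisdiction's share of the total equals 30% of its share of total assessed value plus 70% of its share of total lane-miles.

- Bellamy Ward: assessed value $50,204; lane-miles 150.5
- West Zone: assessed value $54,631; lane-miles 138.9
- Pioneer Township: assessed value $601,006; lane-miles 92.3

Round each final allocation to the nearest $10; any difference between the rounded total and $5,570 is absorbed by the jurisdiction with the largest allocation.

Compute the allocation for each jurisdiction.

Bellamy Ward: $1,660; West Zone: $1,550; Pioneer Township: $2,360

Totals — assessed value 705,841, lane-miles 381.7.
Combined weights (30% assessed value + 70% lane-miles): Bellamy Ward 0.2973; West Zone 0.2779; Pioneer Township 0.4247.
Proportional shares: Bellamy Ward 1,656.18; West Zone 1,548.17; Pioneer Township 2,365.64.
Rounded to nearest $10: Bellamy Ward $1,660; West Zone $1,550; Pioneer Township $2,370. Sum = $5,580.
Difference $5,570 − $5,580 = −$10 applied to largest allocation (Pioneer Township): Pioneer Township becomes $2,360.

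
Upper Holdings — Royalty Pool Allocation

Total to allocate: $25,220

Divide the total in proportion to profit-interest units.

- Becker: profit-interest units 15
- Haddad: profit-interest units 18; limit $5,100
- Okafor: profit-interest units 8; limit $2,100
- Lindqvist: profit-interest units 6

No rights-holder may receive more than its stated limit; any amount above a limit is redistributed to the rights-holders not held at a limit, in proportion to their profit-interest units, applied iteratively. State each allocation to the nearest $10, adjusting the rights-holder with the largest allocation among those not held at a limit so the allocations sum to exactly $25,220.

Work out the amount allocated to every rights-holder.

Combined profit-interest units = 47.
Unconstrained shares: Becker 8,048.94; Haddad 9,658.72; Okafor 4,292.77; Lindqvist 3,219.57.
Cap binds for Haddad ($5,100), Okafor ($2,100); residual $18,020 reallocated over remaining profit-interest units 21.
Remaining shares: Becker 12,871.43 → $12,870; Lindqvist 5,148.57 → $5,150.

Becker: $12,870; Haddad: $5,100; Okafor: $2,100; Lindqvist: $5,150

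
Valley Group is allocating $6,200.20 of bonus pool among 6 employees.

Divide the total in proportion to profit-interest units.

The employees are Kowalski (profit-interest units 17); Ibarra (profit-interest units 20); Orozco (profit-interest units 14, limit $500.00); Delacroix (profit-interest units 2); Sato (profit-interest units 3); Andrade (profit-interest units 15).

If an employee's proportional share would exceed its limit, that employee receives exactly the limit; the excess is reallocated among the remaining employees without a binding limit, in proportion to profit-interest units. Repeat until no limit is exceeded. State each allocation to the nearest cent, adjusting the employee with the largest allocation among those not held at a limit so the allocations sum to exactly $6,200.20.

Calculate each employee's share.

Total profit-interest units = 71.
Unconstrained shares: Kowalski 1,484.5549; Ibarra 1,746.5352; Orozco 1,222.5746; Delacroix 174.6535; Sato 261.9803; Andrade 1,309.9014.
Cap binds for Orozco ($500.00); balance $5,700.20 reallocated over remaining profit-interest units 57.
Redistributed shares: Kowalski 1,700.0596 → $1,700.06; Ibarra 2,000.0702 → $2,000.07; Delacroix 200.0070 → $200.01; Sato 300.0105 → $300.01; Andrade 1,500.0526 → $1,500.05.

Kowalski: $1,700.06; Ibarra: $2,000.07; Orozco: $500.00; Delacroix: $200.01; Sato: $300.01; Andrade: $1,500.05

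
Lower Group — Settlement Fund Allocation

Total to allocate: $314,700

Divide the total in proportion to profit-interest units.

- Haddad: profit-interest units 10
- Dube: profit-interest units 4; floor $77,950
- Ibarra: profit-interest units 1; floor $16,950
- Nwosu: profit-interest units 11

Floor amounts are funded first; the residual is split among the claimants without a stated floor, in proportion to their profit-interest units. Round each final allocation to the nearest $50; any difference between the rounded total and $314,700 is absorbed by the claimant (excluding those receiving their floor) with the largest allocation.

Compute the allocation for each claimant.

Fund the minimums — Dube $77,950; Ibarra $16,950. Residual $219,800.
Residual split over remaining profit-interest units 21: Haddad 104,666.67 → $104,650; Nwosu 115,133.33 → $115,150.

Haddad: $104,650 · Dube: $77,950 · Ibarra: $16,950 · Nwosu: $115,150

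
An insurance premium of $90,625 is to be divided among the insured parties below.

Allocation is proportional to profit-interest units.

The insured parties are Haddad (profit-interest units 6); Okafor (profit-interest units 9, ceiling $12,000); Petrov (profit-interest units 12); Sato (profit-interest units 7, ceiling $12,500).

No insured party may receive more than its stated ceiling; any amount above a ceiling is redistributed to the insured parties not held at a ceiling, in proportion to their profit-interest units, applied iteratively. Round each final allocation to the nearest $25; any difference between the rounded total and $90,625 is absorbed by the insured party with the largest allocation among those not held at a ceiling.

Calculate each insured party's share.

Total profit-interest units = 34.
Pro-rata shares before constraints: Haddad 15,992.65; Okafor 23,988.97; Petrov 31,985.29; Sato 18,658.09.
Cap binds for Okafor ($12,000), Sato ($12,500); balance $66,125 reallocated over remaining profit-interest units 18.
Redistributed shares: Haddad 22,041.67 → $22,050; Petrov 44,083.33 → $44,075.

Haddad: $22,050 · Okafor: $12,000 · Petrov: $44,075 · Sato: $12,500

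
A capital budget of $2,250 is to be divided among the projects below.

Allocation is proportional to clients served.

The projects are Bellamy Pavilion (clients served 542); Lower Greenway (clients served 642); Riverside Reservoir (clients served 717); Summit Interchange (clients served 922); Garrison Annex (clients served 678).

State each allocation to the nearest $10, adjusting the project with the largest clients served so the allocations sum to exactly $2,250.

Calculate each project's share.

Sum of clients served: 542 + 642 + 717 + 922 + 678 = 3,501.
Proportional shares: Bellamy Pavilion 348.33; Lower Greenway 412.60; Riverside Reservoir 460.80; Summit Interchange 592.54; Garrison Annex 435.73.
After rounding ($10): Bellamy Pavilion $350; Lower Greenway $410; Riverside Reservoir $460; Summit Interchange $590; Garrison Annex $440. Sum = $2,250.
Rounded total matches; no reconciliation needed.

Bellamy Pavilion: $350 | Lower Greenway: $410 | Riverside Reservoir: $460 | Summit Interchange: $590 | Garrison Annex: $440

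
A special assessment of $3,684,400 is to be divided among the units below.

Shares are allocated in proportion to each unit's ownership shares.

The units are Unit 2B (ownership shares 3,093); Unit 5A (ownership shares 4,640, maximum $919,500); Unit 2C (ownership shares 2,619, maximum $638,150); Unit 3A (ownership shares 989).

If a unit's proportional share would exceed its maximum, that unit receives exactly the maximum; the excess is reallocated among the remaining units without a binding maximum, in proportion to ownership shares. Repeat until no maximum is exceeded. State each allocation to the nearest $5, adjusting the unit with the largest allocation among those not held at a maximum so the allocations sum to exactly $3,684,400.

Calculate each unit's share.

Unit 2B: $1,611,475; Unit 5A: $919,500; Unit 2C: $638,150; Unit 3A: $515,275

Ownership shares total: 11,341.
Pro-rata shares before constraints: Unit 2B 1,004,836.36; Unit 5A 1,507,416.98; Unit 2C 850,845.92; Unit 3A 321,300.73.
Capped: Unit 5A ($919,500), Unit 2C ($638,150); residual $2,126,750 reallocated over remaining ownership shares 4,082.
Redistributed shares: Unit 2B 1,611,474.22 → $1,611,475; Unit 3A 515,275.78 → $515,275.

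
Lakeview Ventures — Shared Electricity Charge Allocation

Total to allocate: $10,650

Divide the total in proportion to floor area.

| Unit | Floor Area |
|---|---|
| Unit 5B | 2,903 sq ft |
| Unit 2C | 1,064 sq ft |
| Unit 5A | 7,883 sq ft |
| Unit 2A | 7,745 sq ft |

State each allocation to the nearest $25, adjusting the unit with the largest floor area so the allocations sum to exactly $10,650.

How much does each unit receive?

Unit 5B: $1,575; Unit 2C: $575; Unit 5A: $4,300; Unit 2A: $4,200

Floor area total: 19,595.
Proportional shares: Unit 5B 2,903/19,595 × $10,650 = 1,577.80; Unit 2C 1,064/19,595 × $10,650 = 578.29; Unit 5A 7,883/19,595 × $10,650 = 4,284.46; Unit 2A 7,745/19,595 × $10,650 = 4,209.45.
After rounding ($25): Unit 5B $1,575; Unit 2C $575; Unit 5A $4,275; Unit 2A $4,200. Sum = $10,625.
Difference $10,650 − $10,625 = +$25 applied to largest floor area (Unit 5A): Unit 5A becomes $4,300.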